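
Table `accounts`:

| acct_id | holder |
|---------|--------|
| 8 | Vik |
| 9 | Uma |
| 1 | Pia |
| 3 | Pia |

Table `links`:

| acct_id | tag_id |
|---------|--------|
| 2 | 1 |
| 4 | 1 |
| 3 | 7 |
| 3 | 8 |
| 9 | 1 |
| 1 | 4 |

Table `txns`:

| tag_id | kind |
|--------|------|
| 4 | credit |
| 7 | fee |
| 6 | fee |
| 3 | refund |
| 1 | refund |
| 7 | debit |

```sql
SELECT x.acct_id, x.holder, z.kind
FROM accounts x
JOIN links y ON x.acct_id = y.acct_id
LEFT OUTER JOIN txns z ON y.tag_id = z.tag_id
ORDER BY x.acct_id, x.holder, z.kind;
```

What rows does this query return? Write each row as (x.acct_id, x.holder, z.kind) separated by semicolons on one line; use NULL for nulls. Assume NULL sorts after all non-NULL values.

Step 1 — x INNER JOIN y on acct_id → 4 row(s).
Then LEFT JOIN `txns z` on tag_id: each of those 4 rows is kept; rows whose y.tag_id has no match in z get NULL for z's columns.

(1, Pia, credit); (3, Pia, debit); (3, Pia, fee); (3, Pia, NULL); (9, Uma, refund)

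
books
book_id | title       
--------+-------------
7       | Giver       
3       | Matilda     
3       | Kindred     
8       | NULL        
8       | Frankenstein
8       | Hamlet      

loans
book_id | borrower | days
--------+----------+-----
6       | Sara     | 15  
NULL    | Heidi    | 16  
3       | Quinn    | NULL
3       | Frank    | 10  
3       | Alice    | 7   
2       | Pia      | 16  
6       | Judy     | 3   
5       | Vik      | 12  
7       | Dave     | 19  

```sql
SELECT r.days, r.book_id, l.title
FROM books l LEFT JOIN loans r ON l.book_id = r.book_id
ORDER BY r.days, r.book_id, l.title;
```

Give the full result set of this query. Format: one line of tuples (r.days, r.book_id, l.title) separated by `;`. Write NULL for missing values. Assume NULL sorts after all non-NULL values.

LEFT JOIN keeps every row from `books`; unmatched rows get NULL for `loans`'s columns.
Matching on l.book_id = r.book_id. A NULL in a compared column never satisfies the condition.
Matched pairs: 7; unmatched l rows kept: 3.

(7, 3, Kindred); (7, 3, Matilda); (10, 3, Kindred); (10, 3, Matilda); (19, 7, Giver); (NULL, 3, Kindred); (NULL, 3, Matilda); (NULL, NULL, Frankenstein); (NULL, NULL, Hamlet); (NULL, NULL, NULL)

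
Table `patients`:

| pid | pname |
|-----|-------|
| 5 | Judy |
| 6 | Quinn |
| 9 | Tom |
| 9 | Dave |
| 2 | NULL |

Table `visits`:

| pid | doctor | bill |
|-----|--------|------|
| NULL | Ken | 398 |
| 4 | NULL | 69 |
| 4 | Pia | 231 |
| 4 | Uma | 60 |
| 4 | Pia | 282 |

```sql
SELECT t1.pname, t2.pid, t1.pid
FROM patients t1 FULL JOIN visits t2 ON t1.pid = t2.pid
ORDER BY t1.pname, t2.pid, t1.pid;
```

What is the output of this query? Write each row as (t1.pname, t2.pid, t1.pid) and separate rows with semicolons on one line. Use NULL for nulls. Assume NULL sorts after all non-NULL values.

(Dave, NULL, 9); (Judy, NULL, 5); (Quinn, NULL, 6); (Tom, NULL, 9); (NULL, 4, NULL); (NULL, 4, NULL); (NULL, 4, NULL); (NULL, 4, NULL); (NULL, NULL, 2); (NULL, NULL, NULL)

FULL OUTER JOIN keeps every row from both sides; unmatched rows get NULL for the other side's columns.
Matching on t1.pid = t2.pid. A NULL in a compared column never satisfies the condition.
- t1[0] pid=5 → no match; kept with NULLs on the t2 side.
- t1[1] pid=6 → no match; kept with NULLs on the t2 side.
- t1[2] pid=9 → no match; kept with NULLs on the t2 side.
- t1[3] pid=9 → no match; kept with NULLs on the t2 side.
- t1[4] pid=2 → no match; kept with NULLs on the t2 side.
- plus 5 unmatched t2 row(s), each kept with NULL t1 columns.
After projecting and ordering:
t1.pname | t2.pid | t1.pid
Dave | NULL | 9
Judy | NULL | 5
Quinn | NULL | 6
Tom | NULL | 9
NULL | 4 | NULL
NULL | 4 | NULL
NULL | 4 | NULL
NULL | 4 | NULL
NULL | NULL | 2
NULL | NULL | NULL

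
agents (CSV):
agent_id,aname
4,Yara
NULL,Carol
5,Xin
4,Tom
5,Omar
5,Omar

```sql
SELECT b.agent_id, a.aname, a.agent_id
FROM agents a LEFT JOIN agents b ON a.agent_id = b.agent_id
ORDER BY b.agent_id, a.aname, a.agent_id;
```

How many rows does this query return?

LEFT JOIN keeps every row from `agents a`; unmatched rows get NULL for `agents b`'s columns.
Matching on a.agent_id = b.agent_id. A NULL in a compared column never satisfies the condition.
- agent_id=4: 2 matching b row(s), so 2 row(s) emitted.
- agent_id=NULL: no b row matches, row kept with b columns NULL.
- agent_id=5: 3 matching b row(s), so 3 row(s) emitted.
- agent_id=4: 2 matching b row(s), so 2 row(s) emitted.
- agent_id=5: 3 matching b row(s), so 3 row(s) emitted.
- agent_id=5: 3 matching b row(s), so 3 row(s) emitted.
Total: 13 matched + 1 padded = 14 rows.

14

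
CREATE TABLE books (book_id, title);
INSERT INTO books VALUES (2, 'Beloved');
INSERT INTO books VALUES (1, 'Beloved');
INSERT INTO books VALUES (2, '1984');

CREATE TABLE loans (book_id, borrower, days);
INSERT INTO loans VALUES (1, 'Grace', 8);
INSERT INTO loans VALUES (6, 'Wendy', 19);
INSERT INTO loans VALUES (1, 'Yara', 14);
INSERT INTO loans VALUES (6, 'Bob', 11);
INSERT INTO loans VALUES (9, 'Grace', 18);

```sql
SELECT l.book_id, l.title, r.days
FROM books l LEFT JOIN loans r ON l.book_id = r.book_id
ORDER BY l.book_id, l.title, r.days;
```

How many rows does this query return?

LEFT JOIN keeps every row from `books`; unmatched rows get NULL for `loans`'s columns.
Matching on l.book_id = r.book_id.
- book_id=2: no r row matches, row kept with r columns NULL.
- book_id=1: 2 matching r row(s), so 2 row(s) emitted.
- book_id=2: no r row matches, row kept with r columns NULL.
Total: 2 matched + 2 padded = 4 rows.

4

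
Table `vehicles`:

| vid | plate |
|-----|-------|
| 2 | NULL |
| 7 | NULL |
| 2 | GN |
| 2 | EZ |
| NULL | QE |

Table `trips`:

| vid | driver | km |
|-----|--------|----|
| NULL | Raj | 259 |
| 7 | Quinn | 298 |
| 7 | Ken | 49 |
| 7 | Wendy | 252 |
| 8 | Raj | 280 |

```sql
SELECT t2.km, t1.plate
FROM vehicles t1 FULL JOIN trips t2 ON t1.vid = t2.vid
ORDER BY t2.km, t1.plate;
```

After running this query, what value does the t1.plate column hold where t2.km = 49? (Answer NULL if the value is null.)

NULL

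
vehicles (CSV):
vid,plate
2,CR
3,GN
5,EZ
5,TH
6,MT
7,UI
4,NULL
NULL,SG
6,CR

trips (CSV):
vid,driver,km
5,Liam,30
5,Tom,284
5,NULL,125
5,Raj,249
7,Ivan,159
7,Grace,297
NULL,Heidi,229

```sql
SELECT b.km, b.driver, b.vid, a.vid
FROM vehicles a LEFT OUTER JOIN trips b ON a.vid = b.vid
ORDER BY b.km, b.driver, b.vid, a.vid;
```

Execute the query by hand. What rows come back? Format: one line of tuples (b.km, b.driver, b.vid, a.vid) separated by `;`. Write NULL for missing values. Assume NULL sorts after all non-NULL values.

LEFT JOIN keeps every row from `vehicles`; unmatched rows get NULL for `trips`'s columns.
Matching on a.vid = b.vid. A NULL in a compared column never satisfies the condition.
- a row (vid=2): no match → kept, b columns NULL.
- a row (vid=3): no match → kept, b columns NULL.
- a row (vid=5): matches 4 b row(s) → 4 output row(s).
- a row (vid=5): matches 4 b row(s) → 4 output row(s).
- a row (vid=6): no match → kept, b columns NULL.
- a row (vid=7): matches 2 b row(s) → 2 output row(s).
- a row (vid=4): no match → kept, b columns NULL.
- a row (vid=NULL): no match → kept, b columns NULL.
- a row (vid=6): no match → kept, b columns NULL.

(30, Liam, 5, 5); (30, Liam, 5, 5); (125, NULL, 5, 5); (125, NULL, 5, 5); (159, Ivan, 7, 7); (249, Raj, 5, 5); (249, Raj, 5, 5); (284, Tom, 5, 5); (284, Tom, 5, 5); (297, Grace, 7, 7); (NULL, NULL, NULL, 2); (NULL, NULL, NULL, 3); (NULL, NULL, NULL, 4); (NULL, NULL, NULL, 6); (NULL, NULL, NULL, 6); (NULL, NULL, NULL, NULL)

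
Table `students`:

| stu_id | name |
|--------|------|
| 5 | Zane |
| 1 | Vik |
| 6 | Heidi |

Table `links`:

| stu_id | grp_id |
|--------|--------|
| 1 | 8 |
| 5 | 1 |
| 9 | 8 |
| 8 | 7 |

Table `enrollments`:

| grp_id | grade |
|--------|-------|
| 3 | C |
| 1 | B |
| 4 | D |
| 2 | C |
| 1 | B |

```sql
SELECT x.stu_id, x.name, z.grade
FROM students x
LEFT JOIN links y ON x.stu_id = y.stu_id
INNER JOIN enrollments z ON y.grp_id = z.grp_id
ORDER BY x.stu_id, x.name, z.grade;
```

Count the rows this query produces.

2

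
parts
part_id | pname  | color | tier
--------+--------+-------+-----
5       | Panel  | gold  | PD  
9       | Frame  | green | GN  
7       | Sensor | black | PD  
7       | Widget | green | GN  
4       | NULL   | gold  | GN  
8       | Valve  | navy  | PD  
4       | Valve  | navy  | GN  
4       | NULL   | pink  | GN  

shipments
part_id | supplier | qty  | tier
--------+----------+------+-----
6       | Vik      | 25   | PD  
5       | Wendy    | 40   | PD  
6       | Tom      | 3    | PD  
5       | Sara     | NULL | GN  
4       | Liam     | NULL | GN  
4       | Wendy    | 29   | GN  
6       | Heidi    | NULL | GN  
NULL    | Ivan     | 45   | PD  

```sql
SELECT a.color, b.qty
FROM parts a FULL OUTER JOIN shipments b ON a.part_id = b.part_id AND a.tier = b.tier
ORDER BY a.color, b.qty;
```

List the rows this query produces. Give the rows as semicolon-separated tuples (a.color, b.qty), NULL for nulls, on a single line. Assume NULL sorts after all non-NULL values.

(black, NULL); (gold, 29); (gold, 40); (gold, NULL); (green, NULL); (green, NULL); (navy, 29); (navy, NULL); (navy, NULL); (pink, 29); (pink, NULL); (NULL, 3); (NULL, 25); (NULL, 45); (NULL, NULL); (NULL, NULL)

FULL OUTER JOIN keeps every row from both sides; unmatched rows get NULL for the other side's columns.
Matching on a.part_id = b.part_id AND a.tier = b.tier. A NULL in a compared column never satisfies the condition.
- a (part_id=5, tier=PD) pairs with 1 row(s) of b.
- a (part_id=9, tier=GN) has no partner → padded with NULL.
- a (part_id=7, tier=PD) has no partner → padded with NULL.
- a (part_id=7, tier=GN) has no partner → padded with NULL.
- a (part_id=4, tier=GN) pairs with 2 row(s) of b.
- a (part_id=8, tier=PD) has no partner → padded with NULL.
- a (part_id=4, tier=GN) pairs with 2 row(s) of b.
- a (part_id=4, tier=GN) pairs with 2 row(s) of b.
- 5 row(s) from b found no a partner → padded with NULL.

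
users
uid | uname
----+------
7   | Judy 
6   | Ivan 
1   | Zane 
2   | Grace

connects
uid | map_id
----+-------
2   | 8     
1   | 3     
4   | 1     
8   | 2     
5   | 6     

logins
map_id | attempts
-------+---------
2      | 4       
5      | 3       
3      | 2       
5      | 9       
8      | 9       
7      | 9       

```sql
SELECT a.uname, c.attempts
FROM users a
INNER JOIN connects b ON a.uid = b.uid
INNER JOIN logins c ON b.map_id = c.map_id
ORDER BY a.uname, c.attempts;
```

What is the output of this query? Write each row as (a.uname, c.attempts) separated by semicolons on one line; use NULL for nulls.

(Grace, 9); (Zane, 2)

Step 1 — a INNER JOIN b on uid → 2 row(s).
Then INNER JOIN `logins c` on map_id: keep only rows whose b.map_id appears in c.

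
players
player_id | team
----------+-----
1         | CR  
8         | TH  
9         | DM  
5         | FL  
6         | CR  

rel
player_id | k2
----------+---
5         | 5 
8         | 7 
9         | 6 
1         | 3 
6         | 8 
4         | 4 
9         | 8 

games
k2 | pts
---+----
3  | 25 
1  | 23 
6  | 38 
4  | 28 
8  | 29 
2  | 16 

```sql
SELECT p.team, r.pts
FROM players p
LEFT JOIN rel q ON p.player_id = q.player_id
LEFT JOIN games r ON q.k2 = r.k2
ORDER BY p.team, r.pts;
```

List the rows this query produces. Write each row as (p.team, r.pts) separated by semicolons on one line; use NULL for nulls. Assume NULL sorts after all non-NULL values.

(CR, 25); (CR, 29); (DM, 29); (DM, 38); (FL, NULL); (TH, NULL)

Evaluate left to right. First `players p LEFT JOIN rel q` on player_id: 6 row(s).
Then LEFT JOIN `games r` on k2: each of those 6 rows is kept; rows whose q.k2 has no match in r get NULL for r's columns.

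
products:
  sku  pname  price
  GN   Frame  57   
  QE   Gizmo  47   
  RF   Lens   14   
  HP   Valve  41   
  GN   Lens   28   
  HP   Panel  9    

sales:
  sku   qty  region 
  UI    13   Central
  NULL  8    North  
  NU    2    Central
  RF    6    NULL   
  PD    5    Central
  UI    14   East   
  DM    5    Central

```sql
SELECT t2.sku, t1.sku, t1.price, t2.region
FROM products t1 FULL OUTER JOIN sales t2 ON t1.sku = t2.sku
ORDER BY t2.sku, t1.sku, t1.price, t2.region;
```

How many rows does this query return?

12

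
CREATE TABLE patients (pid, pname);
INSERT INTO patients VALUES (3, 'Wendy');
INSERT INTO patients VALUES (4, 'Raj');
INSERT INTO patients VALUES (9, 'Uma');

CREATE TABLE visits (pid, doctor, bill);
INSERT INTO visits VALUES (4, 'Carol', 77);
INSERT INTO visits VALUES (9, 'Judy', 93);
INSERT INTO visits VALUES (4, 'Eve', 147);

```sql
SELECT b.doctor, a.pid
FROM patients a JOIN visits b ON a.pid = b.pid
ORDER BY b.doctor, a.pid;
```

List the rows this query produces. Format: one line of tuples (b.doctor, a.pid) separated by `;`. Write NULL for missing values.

(Carol, 4); (Eve, 4); (Judy, 9)

INNER JOIN keeps only pairs where the ON condition holds.
Matching on a.pid = b.pid.
Matched pairs: 3.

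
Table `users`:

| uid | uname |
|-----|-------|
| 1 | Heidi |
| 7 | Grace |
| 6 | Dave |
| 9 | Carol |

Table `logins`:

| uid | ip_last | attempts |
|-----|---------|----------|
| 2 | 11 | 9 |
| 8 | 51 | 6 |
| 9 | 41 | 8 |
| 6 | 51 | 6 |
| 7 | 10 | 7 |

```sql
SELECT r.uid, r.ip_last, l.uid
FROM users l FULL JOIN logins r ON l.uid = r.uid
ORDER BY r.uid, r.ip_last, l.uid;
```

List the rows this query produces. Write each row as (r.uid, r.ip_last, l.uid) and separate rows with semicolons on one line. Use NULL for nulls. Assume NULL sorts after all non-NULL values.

FULL OUTER JOIN keeps every row from both sides; unmatched rows get NULL for the other side's columns.
Matching on l.uid = r.uid.
- l row (uid=1): no match → kept, r columns NULL.
- l row (uid=7): matches 1 r row(s) → 1 output row(s).
- l row (uid=6): matches 1 r row(s) → 1 output row(s).
- l row (uid=9): matches 1 r row(s) → 1 output row(s).
- plus 2 unmatched r row(s), each kept with NULL l columns.
After projecting and ordering:
r.uid | r.ip_last | l.uid
2 | 11 | NULL
6 | 51 | 6
7 | 10 | 7
8 | 51 | NULL
9 | 41 | 9
NULL | NULL | 1

(2, 11, NULL); (6, 51, 6); (7, 10, 7); (8, 51, NULL); (9, 41, 9); (NULL, NULL, 1)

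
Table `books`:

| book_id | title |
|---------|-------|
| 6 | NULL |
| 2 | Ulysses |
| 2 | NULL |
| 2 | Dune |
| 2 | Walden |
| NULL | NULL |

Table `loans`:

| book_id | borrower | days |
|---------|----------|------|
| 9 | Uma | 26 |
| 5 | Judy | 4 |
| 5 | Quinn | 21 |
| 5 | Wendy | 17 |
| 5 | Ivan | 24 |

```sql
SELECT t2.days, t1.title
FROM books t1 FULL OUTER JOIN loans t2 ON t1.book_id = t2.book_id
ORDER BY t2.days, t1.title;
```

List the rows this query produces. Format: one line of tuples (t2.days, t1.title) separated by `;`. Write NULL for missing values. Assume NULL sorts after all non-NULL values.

FULL OUTER JOIN keeps every row from both sides; unmatched rows get NULL for the other side's columns.
Matching on t1.book_id = t2.book_id. A NULL in a compared column never satisfies the condition.
- t1 (book_id=6) has no partner → padded with NULL.
- t1 (book_id=2) has no partner → padded with NULL.
- t1 (book_id=2) has no partner → padded with NULL.
- t1 (book_id=2) has no partner → padded with NULL.
- t1 (book_id=2) has no partner → padded with NULL.
- t1 (book_id=NULL) has no partner → padded with NULL.
- 5 t2 row(s) had no t1 match → kept, t1 columns NULL.

(4, NULL); (17, NULL); (21, NULL); (24, NULL); (26, NULL); (NULL, Dune); (NULL, Ulysses); (NULL, Walden); (NULL, NULL); (NULL, NULL); (NULL, NULL)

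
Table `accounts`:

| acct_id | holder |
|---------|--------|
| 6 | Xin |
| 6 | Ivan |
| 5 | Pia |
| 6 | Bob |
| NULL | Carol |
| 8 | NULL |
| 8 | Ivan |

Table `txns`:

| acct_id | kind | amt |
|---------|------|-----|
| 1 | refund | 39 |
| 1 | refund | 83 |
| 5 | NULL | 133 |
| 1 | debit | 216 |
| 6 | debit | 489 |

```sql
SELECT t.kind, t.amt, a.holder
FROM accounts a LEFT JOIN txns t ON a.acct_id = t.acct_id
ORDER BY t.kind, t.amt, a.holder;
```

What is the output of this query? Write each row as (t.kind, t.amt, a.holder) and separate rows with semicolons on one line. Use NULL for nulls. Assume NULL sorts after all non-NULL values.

(debit, 489, Bob); (debit, 489, Ivan); (debit, 489, Xin); (NULL, 133, Pia); (NULL, NULL, Carol); (NULL, NULL, Ivan); (NULL, NULL, NULL)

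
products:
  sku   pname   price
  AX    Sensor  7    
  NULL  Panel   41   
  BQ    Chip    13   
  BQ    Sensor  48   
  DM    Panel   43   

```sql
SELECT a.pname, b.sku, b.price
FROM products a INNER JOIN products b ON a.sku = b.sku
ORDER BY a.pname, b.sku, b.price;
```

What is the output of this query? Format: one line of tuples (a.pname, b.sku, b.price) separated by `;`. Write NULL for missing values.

INNER JOIN keeps only pairs where the ON condition holds.
Matching on a.sku = b.sku. A NULL in a compared column never satisfies the condition.
- sku=AX: 1 matching b row(s), so 1 row(s) emitted.
- sku=NULL: no matching b row, dropped.
- sku=BQ: 2 matching b row(s), so 2 row(s) emitted.
- sku=BQ: 2 matching b row(s), so 2 row(s) emitted.
- sku=DM: 1 matching b row(s), so 1 row(s) emitted.
After projecting and ordering:
a.pname | b.sku | b.price
Chip | BQ | 13
Chip | BQ | 48
Panel | DM | 43
Sensor | AX | 7
Sensor | BQ | 13
Sensor | BQ | 48

(Chip, BQ, 13); (Chip, BQ, 48); (Panel, DM, 43); (Sensor, AX, 7); (Sensor, BQ, 13); (Sensor, BQ, 48)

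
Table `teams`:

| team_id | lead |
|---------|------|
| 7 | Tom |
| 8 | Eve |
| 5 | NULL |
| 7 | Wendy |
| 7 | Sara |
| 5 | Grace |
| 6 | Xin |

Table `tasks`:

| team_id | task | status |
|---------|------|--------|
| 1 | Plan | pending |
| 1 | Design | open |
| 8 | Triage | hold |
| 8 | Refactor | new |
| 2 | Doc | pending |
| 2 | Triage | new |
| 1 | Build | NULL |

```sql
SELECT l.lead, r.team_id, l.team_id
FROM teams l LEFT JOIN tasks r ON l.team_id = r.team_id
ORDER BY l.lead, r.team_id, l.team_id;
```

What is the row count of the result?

LEFT JOIN keeps every row from `teams`; unmatched rows get NULL for `tasks`'s columns.
Matching on l.team_id = r.team_id.
- l (team_id=7) has no partner → padded with NULL.
- l (team_id=8) pairs with 2 row(s) of r.
- l (team_id=5) has no partner → padded with NULL.
- l (team_id=7) has no partner → padded with NULL.
- l (team_id=7) has no partner → padded with NULL.
- l (team_id=5) has no partner → padded with NULL.
- l (team_id=6) has no partner → padded with NULL.
Total: 2 matched + 6 padded = 8 rows.

8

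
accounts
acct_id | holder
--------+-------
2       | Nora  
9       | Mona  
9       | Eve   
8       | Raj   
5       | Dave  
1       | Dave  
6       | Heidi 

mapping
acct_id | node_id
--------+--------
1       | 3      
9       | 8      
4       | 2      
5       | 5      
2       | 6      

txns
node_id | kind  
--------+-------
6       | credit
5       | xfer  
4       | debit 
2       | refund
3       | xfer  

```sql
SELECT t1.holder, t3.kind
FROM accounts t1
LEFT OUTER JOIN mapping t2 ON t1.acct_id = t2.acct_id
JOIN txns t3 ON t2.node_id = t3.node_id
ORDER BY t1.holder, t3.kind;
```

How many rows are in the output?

3

Step 1 — t1 LEFT JOIN t2 on acct_id → 7 row(s).
Then INNER JOIN `txns t3` on node_id: keep only rows whose t2.node_id appears in t3.
Result: 3 row(s).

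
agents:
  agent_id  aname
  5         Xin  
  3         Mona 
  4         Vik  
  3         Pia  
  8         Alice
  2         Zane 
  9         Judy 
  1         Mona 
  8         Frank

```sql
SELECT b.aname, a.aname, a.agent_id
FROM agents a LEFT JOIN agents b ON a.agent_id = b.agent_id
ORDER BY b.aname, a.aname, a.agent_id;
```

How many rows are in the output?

13

LEFT JOIN keeps every row from `agents a`; unmatched rows get NULL for `agents b`'s columns.
Matching on a.agent_id = b.agent_id.
Matched pairs: 13; unmatched a rows kept: 0.
Total: 13 rows.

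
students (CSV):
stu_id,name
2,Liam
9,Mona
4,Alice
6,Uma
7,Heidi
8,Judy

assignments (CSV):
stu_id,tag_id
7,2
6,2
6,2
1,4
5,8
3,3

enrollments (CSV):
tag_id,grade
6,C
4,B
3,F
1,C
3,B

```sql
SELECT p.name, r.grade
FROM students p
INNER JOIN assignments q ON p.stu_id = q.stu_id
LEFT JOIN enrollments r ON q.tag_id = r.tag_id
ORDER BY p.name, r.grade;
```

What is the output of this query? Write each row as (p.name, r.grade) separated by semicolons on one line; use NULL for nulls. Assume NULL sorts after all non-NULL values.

(Heidi, NULL); (Uma, NULL); (Uma, NULL)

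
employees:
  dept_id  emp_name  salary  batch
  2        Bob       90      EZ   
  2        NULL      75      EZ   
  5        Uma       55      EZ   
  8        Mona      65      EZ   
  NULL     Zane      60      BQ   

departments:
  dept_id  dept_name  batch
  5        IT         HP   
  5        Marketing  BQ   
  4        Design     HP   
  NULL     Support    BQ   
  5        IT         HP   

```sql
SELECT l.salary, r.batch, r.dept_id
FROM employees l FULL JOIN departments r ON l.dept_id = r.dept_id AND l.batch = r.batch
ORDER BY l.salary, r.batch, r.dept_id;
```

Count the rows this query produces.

10

FULL OUTER JOIN keeps every row from both sides; unmatched rows get NULL for the other side's columns.
Matching on l.dept_id = r.dept_id AND l.batch = r.batch. A NULL in a compared column never satisfies the condition.
- l (dept_id=2, batch=EZ) has no partner → padded with NULL.
- l (dept_id=2, batch=EZ) has no partner → padded with NULL.
- l (dept_id=5, batch=EZ) has no partner → padded with NULL.
- l (dept_id=8, batch=EZ) has no partner → padded with NULL.
- l (dept_id=NULL, batch=BQ) has no partner → padded with NULL.
- 5 row(s) from r found no l partner → padded with NULL.
Total: 0 matched + 10 padded = 10 rows.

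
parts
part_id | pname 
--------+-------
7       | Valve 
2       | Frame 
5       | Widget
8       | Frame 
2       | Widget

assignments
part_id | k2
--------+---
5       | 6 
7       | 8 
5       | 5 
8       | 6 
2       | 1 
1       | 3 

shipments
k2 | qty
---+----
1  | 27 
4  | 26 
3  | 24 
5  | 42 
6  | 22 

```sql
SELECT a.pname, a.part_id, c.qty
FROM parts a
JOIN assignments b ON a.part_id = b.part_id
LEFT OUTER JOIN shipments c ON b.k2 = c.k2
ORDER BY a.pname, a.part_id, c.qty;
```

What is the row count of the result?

Step 1 — a INNER JOIN b on part_id → 6 row(s).
Then LEFT JOIN `shipments c` on k2: each of those 6 rows is kept; rows whose b.k2 has no match in c get NULL for c's columns.
Result: 6 row(s).

6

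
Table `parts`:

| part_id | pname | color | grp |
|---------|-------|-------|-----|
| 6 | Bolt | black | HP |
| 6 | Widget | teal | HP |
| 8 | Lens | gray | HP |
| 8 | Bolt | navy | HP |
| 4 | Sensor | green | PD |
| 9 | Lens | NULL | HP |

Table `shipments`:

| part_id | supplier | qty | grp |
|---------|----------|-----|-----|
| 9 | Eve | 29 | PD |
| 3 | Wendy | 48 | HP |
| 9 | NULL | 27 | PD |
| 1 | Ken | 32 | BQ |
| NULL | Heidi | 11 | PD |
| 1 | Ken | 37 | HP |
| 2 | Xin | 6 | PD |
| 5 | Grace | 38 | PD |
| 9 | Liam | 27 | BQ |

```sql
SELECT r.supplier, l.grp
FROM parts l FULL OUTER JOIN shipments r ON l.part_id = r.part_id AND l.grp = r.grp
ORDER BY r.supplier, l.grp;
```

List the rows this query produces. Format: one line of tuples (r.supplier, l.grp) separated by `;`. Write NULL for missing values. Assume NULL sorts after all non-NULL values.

(Eve, NULL); (Grace, NULL); (Heidi, NULL); (Ken, NULL); (Ken, NULL); (Liam, NULL); (Wendy, NULL); (Xin, NULL); (NULL, HP); (NULL, HP); (NULL, HP); (NULL, HP); (NULL, HP); (NULL, PD); (NULL, NULL)

FULL OUTER JOIN keeps every row from both sides; unmatched rows get NULL for the other side's columns.
Matching on l.part_id = r.part_id AND l.grp = r.grp. A NULL in a compared column never satisfies the condition.
- l (part_id=6, grp=HP) has no partner → padded with NULL.
- l (part_id=6, grp=HP) has no partner → padded with NULL.
- l (part_id=8, grp=HP) has no partner → padded with NULL.
- l (part_id=8, grp=HP) has no partner → padded with NULL.
- l (part_id=4, grp=PD) has no partner → padded with NULL.
- l (part_id=9, grp=HP) has no partner → padded with NULL.
- 9 r row(s) had no l match → kept, l columns NULL.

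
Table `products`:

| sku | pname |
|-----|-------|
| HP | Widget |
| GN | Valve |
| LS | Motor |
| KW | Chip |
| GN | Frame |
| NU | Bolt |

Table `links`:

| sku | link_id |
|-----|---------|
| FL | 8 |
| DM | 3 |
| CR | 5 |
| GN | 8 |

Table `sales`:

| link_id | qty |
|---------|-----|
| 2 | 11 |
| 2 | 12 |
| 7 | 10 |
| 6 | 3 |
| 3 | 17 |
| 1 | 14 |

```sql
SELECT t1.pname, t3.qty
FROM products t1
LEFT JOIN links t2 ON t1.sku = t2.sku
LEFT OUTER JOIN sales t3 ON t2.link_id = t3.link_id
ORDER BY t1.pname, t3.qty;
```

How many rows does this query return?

6

Joins associate left-to-right: products LEFT JOIN links on sku gives 6 intermediate row(s).
Then LEFT JOIN `sales t3` on link_id: each of those 6 rows is kept; rows whose t2.link_id has no match in t3 get NULL for t3's columns.
Result: 6 row(s).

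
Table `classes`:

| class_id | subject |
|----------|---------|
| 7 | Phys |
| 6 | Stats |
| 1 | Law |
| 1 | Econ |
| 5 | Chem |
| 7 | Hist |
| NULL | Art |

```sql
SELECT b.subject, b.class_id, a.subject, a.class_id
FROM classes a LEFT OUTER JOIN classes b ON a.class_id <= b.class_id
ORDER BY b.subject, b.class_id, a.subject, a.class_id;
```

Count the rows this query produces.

24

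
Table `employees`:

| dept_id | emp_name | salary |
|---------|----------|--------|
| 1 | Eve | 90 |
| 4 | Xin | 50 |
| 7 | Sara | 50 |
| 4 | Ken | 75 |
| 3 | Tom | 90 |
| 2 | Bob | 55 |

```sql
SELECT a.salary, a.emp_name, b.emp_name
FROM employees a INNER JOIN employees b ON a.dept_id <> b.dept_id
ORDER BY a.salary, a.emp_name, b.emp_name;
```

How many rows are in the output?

28

INNER JOIN keeps only pairs where the ON condition holds.
Matching on a.dept_id <> b.dept_id.
- a (dept_id=1) pairs with 5 row(s) of b.
- a (dept_id=4) pairs with 4 row(s) of b.
- a (dept_id=7) pairs with 5 row(s) of b.
- a (dept_id=4) pairs with 4 row(s) of b.
- a (dept_id=3) pairs with 5 row(s) of b.
- a (dept_id=2) pairs with 5 row(s) of b.
Total: 28 rows.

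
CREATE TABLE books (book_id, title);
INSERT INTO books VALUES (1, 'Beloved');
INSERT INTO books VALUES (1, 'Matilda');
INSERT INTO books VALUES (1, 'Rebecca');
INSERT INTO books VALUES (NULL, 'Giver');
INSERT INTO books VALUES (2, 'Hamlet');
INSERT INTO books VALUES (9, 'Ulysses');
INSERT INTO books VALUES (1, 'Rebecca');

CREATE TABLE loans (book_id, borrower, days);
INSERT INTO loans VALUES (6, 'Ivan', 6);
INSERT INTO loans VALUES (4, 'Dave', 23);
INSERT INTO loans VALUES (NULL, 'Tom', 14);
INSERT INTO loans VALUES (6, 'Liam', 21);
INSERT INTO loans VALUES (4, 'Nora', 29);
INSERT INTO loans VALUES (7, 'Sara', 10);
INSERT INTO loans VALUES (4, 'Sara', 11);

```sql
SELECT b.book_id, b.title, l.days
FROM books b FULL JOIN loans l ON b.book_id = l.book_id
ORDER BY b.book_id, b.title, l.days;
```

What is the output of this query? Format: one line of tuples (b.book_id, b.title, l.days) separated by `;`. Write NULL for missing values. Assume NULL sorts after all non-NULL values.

FULL OUTER JOIN keeps every row from both sides; unmatched rows get NULL for the other side's columns.
Matching on b.book_id = l.book_id. A NULL in a compared column never satisfies the condition.
- b row (book_id=1): no match → kept, l columns NULL.
- b row (book_id=1): no match → kept, l columns NULL.
- b row (book_id=1): no match → kept, l columns NULL.
- b row (book_id=NULL): no match → kept, l columns NULL.
- b row (book_id=2): no match → kept, l columns NULL.
- b row (book_id=9): no match → kept, l columns NULL.
- b row (book_id=1): no match → kept, l columns NULL.
- 7 row(s) from l found no b partner → padded with NULL.

(1, Beloved, NULL); (1, Matilda, NULL); (1, Rebecca, NULL); (1, Rebecca, NULL); (2, Hamlet, NULL); (9, Ulysses, NULL); (NULL, Giver, NULL); (NULL, NULL, 6); (NULL, NULL, 10); (NULL, NULL, 11); (NULL, NULL, 14); (NULL, NULL, 21); (NULL, NULL, 23); (NULL, NULL, 29)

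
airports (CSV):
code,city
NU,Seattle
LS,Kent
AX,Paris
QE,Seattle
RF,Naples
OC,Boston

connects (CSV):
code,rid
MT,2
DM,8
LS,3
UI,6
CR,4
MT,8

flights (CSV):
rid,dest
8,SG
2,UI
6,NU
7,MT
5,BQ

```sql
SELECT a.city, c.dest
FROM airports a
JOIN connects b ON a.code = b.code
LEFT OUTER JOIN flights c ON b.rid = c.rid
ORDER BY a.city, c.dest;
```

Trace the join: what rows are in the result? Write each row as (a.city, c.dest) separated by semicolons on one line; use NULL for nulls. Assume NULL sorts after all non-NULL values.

Evaluate left to right. First `airports a INNER JOIN connects b` on code: 1 row(s).
Then LEFT JOIN `flights c` on rid: each of those 1 rows is kept; rows whose b.rid has no match in c get NULL for c's columns.

(Kent, NULL)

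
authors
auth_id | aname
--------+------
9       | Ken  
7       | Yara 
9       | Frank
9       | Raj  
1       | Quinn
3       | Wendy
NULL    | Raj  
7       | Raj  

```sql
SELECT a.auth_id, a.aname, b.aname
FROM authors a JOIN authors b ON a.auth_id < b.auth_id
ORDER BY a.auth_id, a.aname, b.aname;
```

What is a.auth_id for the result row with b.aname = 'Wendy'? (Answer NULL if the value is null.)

1

INNER JOIN keeps only pairs where the ON condition holds.
Matching on a.auth_id < b.auth_id. A NULL in a compared column never satisfies the condition.
Matched pairs: 17.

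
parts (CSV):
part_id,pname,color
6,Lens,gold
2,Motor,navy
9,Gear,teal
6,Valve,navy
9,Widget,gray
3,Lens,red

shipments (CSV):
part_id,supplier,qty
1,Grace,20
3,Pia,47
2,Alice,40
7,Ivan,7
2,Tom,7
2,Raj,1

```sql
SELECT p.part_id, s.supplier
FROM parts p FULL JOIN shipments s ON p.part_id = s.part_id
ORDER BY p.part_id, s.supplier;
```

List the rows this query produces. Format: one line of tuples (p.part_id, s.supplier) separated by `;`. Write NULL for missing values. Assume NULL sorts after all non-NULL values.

FULL OUTER JOIN keeps every row from both sides; unmatched rows get NULL for the other side's columns.
Matching on p.part_id = s.part_id.
Matched pairs: 4; unmatched p rows kept: 4; unmatched s rows kept: 2.

(2, Alice); (2, Raj); (2, Tom); (3, Pia); (6, NULL); (6, NULL); (9, NULL); (9, NULL); (NULL, Grace); (NULL, Ivan)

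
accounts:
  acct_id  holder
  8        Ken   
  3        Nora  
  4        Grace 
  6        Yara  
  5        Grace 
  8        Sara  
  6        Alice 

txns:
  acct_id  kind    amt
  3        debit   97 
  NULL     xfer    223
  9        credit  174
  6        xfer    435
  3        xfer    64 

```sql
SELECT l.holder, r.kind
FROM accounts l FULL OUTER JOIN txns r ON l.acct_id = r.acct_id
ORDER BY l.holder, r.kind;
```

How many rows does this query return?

10

FULL OUTER JOIN keeps every row from both sides; unmatched rows get NULL for the other side's columns.
Matching on l.acct_id = r.acct_id. A NULL in a compared column never satisfies the condition.
- acct_id=8: no r row matches, row kept with r columns NULL.
- acct_id=3: 2 matching r row(s), so 2 row(s) emitted.
- acct_id=4: no r row matches, row kept with r columns NULL.
- acct_id=6: 1 matching r row(s), so 1 row(s) emitted.
- acct_id=5: no r row matches, row kept with r columns NULL.
- acct_id=8: no r row matches, row kept with r columns NULL.
- acct_id=6: 1 matching r row(s), so 1 row(s) emitted.
- 2 r row(s) had no l match → kept, l columns NULL.
Total: 4 matched + 6 padded = 10 rows.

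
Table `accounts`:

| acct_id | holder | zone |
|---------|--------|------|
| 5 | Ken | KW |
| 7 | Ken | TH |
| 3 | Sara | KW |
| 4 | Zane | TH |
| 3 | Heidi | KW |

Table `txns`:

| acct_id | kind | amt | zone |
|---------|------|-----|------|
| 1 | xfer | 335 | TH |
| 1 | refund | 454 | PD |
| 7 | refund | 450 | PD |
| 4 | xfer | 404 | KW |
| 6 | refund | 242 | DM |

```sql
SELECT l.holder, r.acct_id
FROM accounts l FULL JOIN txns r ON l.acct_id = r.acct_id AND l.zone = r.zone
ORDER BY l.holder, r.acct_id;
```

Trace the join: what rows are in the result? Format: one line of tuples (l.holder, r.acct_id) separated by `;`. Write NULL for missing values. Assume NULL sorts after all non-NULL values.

(Heidi, NULL); (Ken, NULL); (Ken, NULL); (Sara, NULL); (Zane, NULL); (NULL, 1); (NULL, 1); (NULL, 4); (NULL, 6); (NULL, 7)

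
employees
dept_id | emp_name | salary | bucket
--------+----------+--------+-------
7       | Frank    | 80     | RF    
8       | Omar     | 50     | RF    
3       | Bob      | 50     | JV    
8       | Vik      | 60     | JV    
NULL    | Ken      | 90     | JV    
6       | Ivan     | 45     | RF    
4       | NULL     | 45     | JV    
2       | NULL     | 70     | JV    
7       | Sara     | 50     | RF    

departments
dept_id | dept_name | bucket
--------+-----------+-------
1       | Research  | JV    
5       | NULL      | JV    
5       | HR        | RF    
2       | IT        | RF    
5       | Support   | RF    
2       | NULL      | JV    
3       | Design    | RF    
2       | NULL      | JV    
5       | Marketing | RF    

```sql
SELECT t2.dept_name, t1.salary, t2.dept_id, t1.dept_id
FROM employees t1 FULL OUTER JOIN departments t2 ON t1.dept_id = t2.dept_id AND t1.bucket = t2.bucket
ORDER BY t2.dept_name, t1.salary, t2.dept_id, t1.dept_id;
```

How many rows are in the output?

17

FULL OUTER JOIN keeps every row from both sides; unmatched rows get NULL for the other side's columns.
Matching on t1.dept_id = t2.dept_id AND t1.bucket = t2.bucket. A NULL in a compared column never satisfies the condition.
- dept_id=7, bucket=RF: no t2 row matches, row kept with t2 columns NULL.
- dept_id=8, bucket=RF: no t2 row matches, row kept with t2 columns NULL.
- dept_id=3, bucket=JV: no t2 row matches, row kept with t2 columns NULL.
- dept_id=8, bucket=JV: no t2 row matches, row kept with t2 columns NULL.
- dept_id=NULL, bucket=JV: no t2 row matches, row kept with t2 columns NULL.
- dept_id=6, bucket=RF: no t2 row matches, row kept with t2 columns NULL.
- dept_id=4, bucket=JV: no t2 row matches, row kept with t2 columns NULL.
- dept_id=2, bucket=JV: 2 matching t2 row(s), so 2 row(s) emitted.
- dept_id=7, bucket=RF: no t2 row matches, row kept with t2 columns NULL.
- plus 7 unmatched t2 row(s), each kept with NULL t1 columns.
Total: 2 matched + 15 padded = 17 rows.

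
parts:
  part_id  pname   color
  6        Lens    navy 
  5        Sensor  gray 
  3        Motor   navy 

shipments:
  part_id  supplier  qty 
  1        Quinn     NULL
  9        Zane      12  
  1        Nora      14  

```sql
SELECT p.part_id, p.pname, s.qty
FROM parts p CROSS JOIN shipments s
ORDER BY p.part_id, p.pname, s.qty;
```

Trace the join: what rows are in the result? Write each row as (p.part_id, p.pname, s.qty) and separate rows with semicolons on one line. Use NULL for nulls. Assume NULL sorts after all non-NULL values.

(3, Motor, 12); (3, Motor, 14); (3, Motor, NULL); (5, Sensor, 12); (5, Sensor, 14); (5, Sensor, NULL); (6, Lens, 12); (6, Lens, 14); (6, Lens, NULL)

CROSS JOIN pairs every row of `parts` with every row of `shipments`: 3 × 3 = 9 rows.
After projecting and ordering:
p.part_id | p.pname | s.qty
3 | Motor | 12
3 | Motor | 14
3 | Motor | NULL
5 | Sensor | 12
5 | Sensor | 14
5 | Sensor | NULL
6 | Lens | 12
6 | Lens | 14
6 | Lens | NULL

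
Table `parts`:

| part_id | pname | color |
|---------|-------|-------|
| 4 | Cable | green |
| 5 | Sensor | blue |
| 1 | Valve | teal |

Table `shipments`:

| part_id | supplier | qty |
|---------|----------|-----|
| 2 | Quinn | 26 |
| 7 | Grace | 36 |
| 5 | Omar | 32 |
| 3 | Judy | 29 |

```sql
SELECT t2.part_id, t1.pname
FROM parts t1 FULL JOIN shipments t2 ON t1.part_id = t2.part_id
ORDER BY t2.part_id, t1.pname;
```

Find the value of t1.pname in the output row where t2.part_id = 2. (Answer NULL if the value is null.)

NULL

FULL OUTER JOIN keeps every row from both sides; unmatched rows get NULL for the other side's columns.
Matching on t1.part_id = t2.part_id.
Matched pairs: 1; unmatched t1 rows kept: 2; unmatched t2 rows kept: 3.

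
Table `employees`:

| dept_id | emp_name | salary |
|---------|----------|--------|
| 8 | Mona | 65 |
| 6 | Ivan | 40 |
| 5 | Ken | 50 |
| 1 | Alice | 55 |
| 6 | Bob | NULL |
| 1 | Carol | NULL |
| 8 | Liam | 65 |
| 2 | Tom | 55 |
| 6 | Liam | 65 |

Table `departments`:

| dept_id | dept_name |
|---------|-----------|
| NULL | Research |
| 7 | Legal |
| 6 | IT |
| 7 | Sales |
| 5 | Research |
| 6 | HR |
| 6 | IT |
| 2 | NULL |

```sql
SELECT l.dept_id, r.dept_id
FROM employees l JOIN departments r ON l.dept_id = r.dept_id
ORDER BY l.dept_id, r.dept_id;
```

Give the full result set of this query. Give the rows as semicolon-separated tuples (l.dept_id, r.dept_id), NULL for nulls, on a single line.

(2, 2); (5, 5); (6, 6); (6, 6); (6, 6); (6, 6); (6, 6); (6, 6); (6, 6); (6, 6); (6, 6)

INNER JOIN keeps only pairs where the ON condition holds.
Matching on l.dept_id = r.dept_id. A NULL in a compared column never satisfies the condition.
- l[0] dept_id=8 → no match; dropped.
- l[1] dept_id=6 → 3 match(es) in r → 3 row(s).
- l[2] dept_id=5 → 1 match(es) in r → 1 row(s).
- l[3] dept_id=1 → no match; dropped.
- l[4] dept_id=6 → 3 match(es) in r → 3 row(s).
- l[5] dept_id=1 → no match; dropped.
- l[6] dept_id=8 → no match; dropped.
- l[7] dept_id=2 → 1 match(es) in r → 1 row(s).
- l[8] dept_id=6 → 3 match(es) in r → 3 row(s).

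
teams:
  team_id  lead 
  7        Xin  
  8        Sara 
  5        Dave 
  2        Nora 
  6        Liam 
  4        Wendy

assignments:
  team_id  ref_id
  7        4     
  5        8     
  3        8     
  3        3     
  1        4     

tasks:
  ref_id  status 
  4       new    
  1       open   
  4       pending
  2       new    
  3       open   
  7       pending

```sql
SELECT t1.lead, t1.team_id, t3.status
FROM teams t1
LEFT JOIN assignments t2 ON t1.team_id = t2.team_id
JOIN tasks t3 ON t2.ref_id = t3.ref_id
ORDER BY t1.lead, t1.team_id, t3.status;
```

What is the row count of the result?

2

Step 1 — t1 LEFT JOIN t2 on team_id → 6 row(s).
Then INNER JOIN `tasks t3` on ref_id: keep only rows whose t2.ref_id appears in t3.
Result: 2 row(s).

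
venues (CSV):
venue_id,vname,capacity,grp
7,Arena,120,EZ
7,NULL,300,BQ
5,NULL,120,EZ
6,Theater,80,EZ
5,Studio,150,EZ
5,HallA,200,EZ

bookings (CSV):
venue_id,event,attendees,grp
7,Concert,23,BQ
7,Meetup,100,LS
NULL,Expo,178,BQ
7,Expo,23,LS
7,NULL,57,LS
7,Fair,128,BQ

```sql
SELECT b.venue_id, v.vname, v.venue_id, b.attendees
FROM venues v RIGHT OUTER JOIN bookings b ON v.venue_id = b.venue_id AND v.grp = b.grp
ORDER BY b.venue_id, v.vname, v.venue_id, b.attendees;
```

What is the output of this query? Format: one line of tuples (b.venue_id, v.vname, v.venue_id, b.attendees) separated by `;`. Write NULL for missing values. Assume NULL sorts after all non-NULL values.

RIGHT JOIN keeps every row from `bookings`; unmatched rows get NULL for `venues`'s columns.
Matching on v.venue_id = b.venue_id AND v.grp = b.grp. A NULL in a compared column never satisfies the condition.
- v (venue_id=7, grp=EZ) has no partner in b.
- v (venue_id=7, grp=BQ) pairs with 2 row(s) of b.
- v (venue_id=5, grp=EZ) has no partner in b.
- v (venue_id=6, grp=EZ) has no partner in b.
- v (venue_id=5, grp=EZ) has no partner in b.
- v (venue_id=5, grp=EZ) has no partner in b.
- 4 b row(s) had no v match → kept, v columns NULL.
After projecting and ordering:
b.venue_id | v.vname | v.venue_id | b.attendees
7 | NULL | 7 | 23
7 | NULL | 7 | 128
7 | NULL | NULL | 23
7 | NULL | NULL | 57
7 | NULL | NULL | 100
NULL | NULL | NULL | 178

(7, NULL, 7, 23); (7, NULL, 7, 128); (7, NULL, NULL, 23); (7, NULL, NULL, 57); (7, NULL, NULL, 100); (NULL, NULL, NULL, 178)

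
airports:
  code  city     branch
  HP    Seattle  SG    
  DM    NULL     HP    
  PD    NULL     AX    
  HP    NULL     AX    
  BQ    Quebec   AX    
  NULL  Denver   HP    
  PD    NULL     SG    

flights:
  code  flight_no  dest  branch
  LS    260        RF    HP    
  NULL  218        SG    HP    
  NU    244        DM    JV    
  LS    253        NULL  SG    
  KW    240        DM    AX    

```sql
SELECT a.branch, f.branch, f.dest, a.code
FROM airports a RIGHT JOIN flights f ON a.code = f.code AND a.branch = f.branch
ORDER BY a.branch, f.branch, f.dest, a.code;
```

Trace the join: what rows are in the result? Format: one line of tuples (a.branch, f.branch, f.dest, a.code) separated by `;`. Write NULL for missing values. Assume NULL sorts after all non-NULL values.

RIGHT JOIN keeps every row from `flights`; unmatched rows get NULL for `airports`'s columns.
Matching on a.code = f.code AND a.branch = f.branch. A NULL in a compared column never satisfies the condition.
Matched pairs: 0; unmatched f rows kept: 5.

(NULL, AX, DM, NULL); (NULL, HP, RF, NULL); (NULL, HP, SG, NULL); (NULL, JV, DM, NULL); (NULL, SG, NULL, NULL)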